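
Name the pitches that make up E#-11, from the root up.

E#-11: minor eleventh on E♯.
- root: E♯
- minor 3rd: G♯
- perfect 5th: B♯
- minor 7th: D♯
- major 9th: F𝄪
- perfect 11th: A♯

E♯ G♯ B♯ D♯ F𝄪 A♯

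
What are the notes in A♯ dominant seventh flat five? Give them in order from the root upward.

Root A-sharp, quality dominant seventh flat five:
root → A-sharp
3rd (major 3rd) → C-double-sharp
5th (diminished 5th) → E
7th (minor 7th) → G-sharp

A-sharp C-double-sharp E G-sharp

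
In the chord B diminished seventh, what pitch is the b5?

F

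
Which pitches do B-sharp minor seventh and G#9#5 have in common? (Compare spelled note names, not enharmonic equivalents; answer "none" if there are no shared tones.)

B# A#

B-sharp minor seventh = B#, D#, F##, A#.
G#9#5 = G#, B#, D##, F#, A#.
Shared: B#, A#.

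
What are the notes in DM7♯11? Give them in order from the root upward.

D, F#, A, C#, G#

Root D, quality major seventh sharp eleven:
D — root
F# — major 3rd
A — perfect 5th
C# — major 7th
G# — augmented 11th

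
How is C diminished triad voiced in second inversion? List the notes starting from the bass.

In root position, C diminished triad is C–E-flat–G-flat.
Second inversion puts the fifth (G-flat) in the bass.

G-flat, C, E-flat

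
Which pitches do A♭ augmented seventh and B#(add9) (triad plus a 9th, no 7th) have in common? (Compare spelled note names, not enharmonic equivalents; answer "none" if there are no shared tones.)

A♭ augmented seventh = Ab, C, E, Gb.
B#(add9) = B#, D##, F##, C##.
Shared: none.

none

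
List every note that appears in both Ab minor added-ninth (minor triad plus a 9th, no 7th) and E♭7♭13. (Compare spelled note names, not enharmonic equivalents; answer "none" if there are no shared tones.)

C♭ E♭ B♭

Ab minor added-ninth = A♭, C♭, E♭, B♭.
E♭7♭13 = E♭, G, B♭, D♭, C♭.
Shared: C♭, E♭, B♭.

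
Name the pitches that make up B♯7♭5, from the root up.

B# – D## – F# – A#

Root B#, quality dominant seventh flat five:
root → B#
3rd (major 3rd) → D##
5th (diminished 5th) → F#
7th (minor 7th) → A#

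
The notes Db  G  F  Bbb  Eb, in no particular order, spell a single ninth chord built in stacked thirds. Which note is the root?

Arranged so that each adjacent pair is a third by letter name: Eb – G – Bbb – Db – F.
The bottom of that stack, Eb, is the root (this is Eb dominant ninth flat five).

Eb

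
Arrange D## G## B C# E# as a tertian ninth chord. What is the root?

C#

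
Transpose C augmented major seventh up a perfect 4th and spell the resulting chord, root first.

F A C# E

A perfect 4th up from C is F, so the new chord is F augmented major seventh.
root → F
3rd (major 3rd) → A
5th (augmented 5th) → C#
7th (major 7th) → E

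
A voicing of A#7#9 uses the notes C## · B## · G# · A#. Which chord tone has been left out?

The full A#7#9 chord is A#, C##, E#, G#, B##.
Comparing with the voicing, the perfect 5th (5th) — E# — is absent.

E#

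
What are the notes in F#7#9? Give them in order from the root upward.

F#, A#, C#, E, G##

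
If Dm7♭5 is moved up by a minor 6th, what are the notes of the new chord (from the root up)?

Transposed root: D → Bb (minor 6th up). So we spell Bb half-diminished seventh:
- root: Bb
- minor 3rd: Db
- diminished 5th: Fb
- minor 7th: Ab

Bb, Db, Fb, Ab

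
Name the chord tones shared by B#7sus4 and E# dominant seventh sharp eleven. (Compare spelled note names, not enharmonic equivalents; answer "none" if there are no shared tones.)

B#7sus4: B# E# F## A#
E# dominant seventh sharp eleven: E# G## B# D# A##
Common to both → B#, E#.

B# – E#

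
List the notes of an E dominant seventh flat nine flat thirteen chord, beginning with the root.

E, G#, B, D, F, C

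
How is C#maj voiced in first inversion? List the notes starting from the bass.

E# – G# – C#

C#maj = C#–E#–G#; first inversion → third (E#) lowest.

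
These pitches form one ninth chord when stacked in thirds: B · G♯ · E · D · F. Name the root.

Stacking in thirds gives E – G♯ – B – D – F, so E is the root — E dominant seventh flat nine.

E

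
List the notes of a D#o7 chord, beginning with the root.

D#o7: diminished seventh on D#.
D# — root
F# — minor 3rd
A — diminished 5th
C — diminished 7th

D# F# A C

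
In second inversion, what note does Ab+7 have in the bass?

E

Ab+7 in root position is Ab–C–E–Gb.
Second inversion places the fifth in the bass, which is E.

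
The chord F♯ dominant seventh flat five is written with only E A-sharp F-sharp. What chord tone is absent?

The full F♯ dominant seventh flat five chord is F-sharp, A-sharp, C, E.
Comparing with the voicing, the diminished 5th (5th) — C — is absent.

C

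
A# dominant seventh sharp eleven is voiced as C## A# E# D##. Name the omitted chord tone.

G#

The full A# dominant seventh sharp eleven chord is A#, C##, E#, G#, D##.
Comparing with the voicing, the minor 7th (7th) — G# — is absent.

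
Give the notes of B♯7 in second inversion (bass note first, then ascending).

F𝄪 – A♯ – B♯ – D𝄪

In root position, B♯7 is B♯–D𝄪–F𝄪–A♯.
Second inversion puts the fifth (F𝄪) in the bass.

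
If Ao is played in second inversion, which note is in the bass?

Eb

Ao in root position is A–C–Eb.
Second inversion places the fifth in the bass, which is Eb.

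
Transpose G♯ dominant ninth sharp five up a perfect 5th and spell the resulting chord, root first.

D#, F##, A##, C#, E#

A perfect 5th up from G# is D#, so the new chord is D# dominant ninth sharp five.
D# — root
F## — major 3rd
A## — augmented 5th
C# — minor 7th
E# — major 9th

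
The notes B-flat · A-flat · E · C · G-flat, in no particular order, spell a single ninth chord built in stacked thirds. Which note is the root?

A-flat

Arranged so that each adjacent pair is a third by letter name: A-flat – C – E – G-flat – B-flat.
The bottom of that stack, A-flat, is the root (this is A-flat dominant ninth sharp five).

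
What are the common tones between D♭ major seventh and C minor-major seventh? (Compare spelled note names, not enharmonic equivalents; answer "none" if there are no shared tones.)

D♭ major seventh: D♭ F A♭ C
C minor-major seventh: C E♭ G B
Common to both → C.

C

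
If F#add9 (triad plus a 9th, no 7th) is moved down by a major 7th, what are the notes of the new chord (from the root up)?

G – B – D – A

F# down a major 7th → G. New chord: G added-ninth.
root → G
3rd (major 3rd) → B
5th (perfect 5th) → D
9th (major 9th) → A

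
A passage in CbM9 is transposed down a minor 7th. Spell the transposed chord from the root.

D♭ – F – A♭ – C – E♭

A minor 7th down from C♭ is D♭, so the new chord is D♭ major ninth.
- root: D♭
- major 3rd: F
- perfect 5th: A♭
- major 7th: C
- major 9th: E♭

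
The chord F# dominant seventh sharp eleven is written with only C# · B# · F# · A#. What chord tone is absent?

F# dominant seventh sharp eleven = F#, A#, C#, E, B#. The voicing lacks the 7th (minor 7th), E.

E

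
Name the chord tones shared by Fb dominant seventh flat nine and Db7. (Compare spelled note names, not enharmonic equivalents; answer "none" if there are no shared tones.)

Fb dominant seventh flat nine: Fb Ab Cb Ebb Gbb
Db7: Db F Ab Cb
Common to both → Ab, Cb.

Ab, Cb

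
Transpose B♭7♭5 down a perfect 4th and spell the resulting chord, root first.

F – A – Cb – Eb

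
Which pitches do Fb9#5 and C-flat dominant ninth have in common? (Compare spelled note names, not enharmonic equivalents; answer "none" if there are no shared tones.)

Gb

Fb9#5 = Fb, Ab, C, Ebb, Gb.
C-flat dominant ninth = Cb, Eb, Gb, Bbb, Db.
Shared: Gb.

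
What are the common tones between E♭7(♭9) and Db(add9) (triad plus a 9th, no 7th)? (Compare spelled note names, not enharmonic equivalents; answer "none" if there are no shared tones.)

E♭7(♭9): Eb G Bb Db Fb
Db(add9): Db F Ab Eb
Common to both → Eb, Db.

Eb Db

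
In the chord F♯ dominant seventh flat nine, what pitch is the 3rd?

A-sharp

Root of F♯ dominant seventh flat nine = F-sharp. The 3rd is a major 3rd: F-sharp up a major 3rd → A-sharp.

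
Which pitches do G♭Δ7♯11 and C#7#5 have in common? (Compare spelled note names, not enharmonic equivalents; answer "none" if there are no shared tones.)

none

G♭Δ7♯11 = G♭, B♭, D♭, F, C.
C#7#5 = C♯, E♯, G𝄪, B.
Shared: none.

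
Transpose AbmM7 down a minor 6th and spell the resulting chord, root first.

C, Eb, G, B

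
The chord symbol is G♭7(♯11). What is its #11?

C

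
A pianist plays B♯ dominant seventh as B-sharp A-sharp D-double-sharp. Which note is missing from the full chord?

F-double-sharp

B♯ dominant seventh = B-sharp, D-double-sharp, F-double-sharp, A-sharp. The voicing lacks the 5th (perfect 5th), F-double-sharp.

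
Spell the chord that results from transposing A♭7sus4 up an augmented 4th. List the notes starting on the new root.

D, G, A, C

An augmented 4th up from Ab is D, so the new chord is D dominant seventh suspended fourth.
D — root
G — perfect 4th
A — perfect 5th
C — minor 7th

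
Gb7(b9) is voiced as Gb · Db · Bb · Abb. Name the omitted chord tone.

Fb

Gb7(b9) = Gb, Bb, Db, Fb, Abb. The voicing lacks the 7th (minor 7th), Fb.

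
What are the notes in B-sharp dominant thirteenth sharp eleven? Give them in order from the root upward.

B-sharp dominant thirteenth sharp eleven: dominant thirteenth sharp eleven on B-sharp.
Root: B-sharp
Major 3rd (3rd): D-double-sharp
Perfect 5th (5th): F-double-sharp
Minor 7th (7th): A-sharp
Major 9th (9th): C-double-sharp
Augmented 11th (11th): E-double-sharp
Major 13th (13th): G-double-sharp

B-sharp, D-double-sharp, F-double-sharp, A-sharp, C-double-sharp, E-double-sharp, G-double-sharp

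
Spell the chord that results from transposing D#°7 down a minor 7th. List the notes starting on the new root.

D# down a minor 7th → E#. New chord: E# diminished seventh.
Root: E#
Minor 3rd (3rd): G#
Diminished 5th (5th): B
Diminished 7th (7th): D

E# – G# – B – D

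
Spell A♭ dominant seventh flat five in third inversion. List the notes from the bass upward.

Gb  Ab  C  Ebb

In root position, A♭ dominant seventh flat five is Ab–C–Ebb–Gb.
Third inversion puts the seventh (Gb) in the bass.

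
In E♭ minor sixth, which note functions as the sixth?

E♭ minor sixth is built on E-flat; its 6th is a major 6th above the root.
A sixth above E uses the letter C, and the major 6th above E-flat is C.

C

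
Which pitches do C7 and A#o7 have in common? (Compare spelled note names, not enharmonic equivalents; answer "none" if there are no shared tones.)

E  G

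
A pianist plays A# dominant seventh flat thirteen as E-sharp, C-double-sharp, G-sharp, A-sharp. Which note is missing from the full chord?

The full A# dominant seventh flat thirteen chord is A-sharp, C-double-sharp, E-sharp, G-sharp, F-sharp.
Comparing with the voicing, the minor 13th (13th) — F-sharp — is absent.

F-sharp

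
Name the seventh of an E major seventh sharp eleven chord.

Root of E major seventh sharp eleven = E. The 7th is a major 7th: E up a major 7th → D#.

D#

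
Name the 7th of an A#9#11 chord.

G#

A#9#11 is built on A#; its 7th is a minor 7th above the root.
A seventh above A uses the letter G, and the minor 7th above A# is G#.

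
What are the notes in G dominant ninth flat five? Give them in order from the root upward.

G dominant ninth flat five is a dominant ninth flat five built on G.
- root: G
- major 3rd: B
- diminished 5th: Db
- minor 7th: F
- major 9th: A

G B Db F A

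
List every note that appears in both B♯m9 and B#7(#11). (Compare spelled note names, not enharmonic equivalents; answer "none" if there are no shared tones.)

B# F## A#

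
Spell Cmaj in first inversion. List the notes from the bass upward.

Cmaj = C–E–G; first inversion → third (E) lowest.

E – G – C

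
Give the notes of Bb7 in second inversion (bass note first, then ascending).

Bb7 = Bb–D–F–Ab; second inversion → fifth (F) lowest.

F Ab Bb D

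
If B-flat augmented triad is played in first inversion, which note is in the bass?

B-flat augmented triad in root position is Bb–D–F#.
First inversion places the third in the bass, which is D.

D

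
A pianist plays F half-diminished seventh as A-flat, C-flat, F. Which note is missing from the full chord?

F half-diminished seventh = F, A-flat, C-flat, E-flat. The voicing lacks the 7th (minor 7th), E-flat.

E-flat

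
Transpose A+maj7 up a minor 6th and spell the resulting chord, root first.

Transposed root: A → F (minor 6th up). So we spell F augmented major seventh:
Root: F
Major 3rd (3rd): A
Augmented 5th (5th): C#
Major 7th (7th): E

F, A, C#, E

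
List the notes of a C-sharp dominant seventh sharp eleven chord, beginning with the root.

C-sharp dominant seventh sharp eleven: dominant seventh sharp eleven on C-sharp.
root → C-sharp
3rd (major 3rd) → E-sharp
5th (perfect 5th) → G-sharp
7th (minor 7th) → B
11th (augmented 11th) → F-double-sharp

C-sharp E-sharp G-sharp B F-double-sharp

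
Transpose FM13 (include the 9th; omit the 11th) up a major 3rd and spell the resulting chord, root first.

F up a major 3rd → A. New chord: A major thirteenth.
Root: A
Major 3rd (3rd): C#
Perfect 5th (5th): E
Major 7th (7th): G#
Major 9th (9th): B
Major 13th (13th): F#

A  C#  E  G#  B  F#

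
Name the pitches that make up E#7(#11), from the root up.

E#, G##, B#, D#, A##

E#7(#11): dominant seventh sharp eleven on E#.
root → E#
3rd (major 3rd) → G##
5th (perfect 5th) → B#
7th (minor 7th) → D#
11th (augmented 11th) → A##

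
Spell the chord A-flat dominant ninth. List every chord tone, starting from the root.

Ab C Eb Gb Bb

A-flat dominant ninth is a dominant ninth built on Ab.
root → Ab
3rd (major 3rd) → C
5th (perfect 5th) → Eb
7th (minor 7th) → Gb
9th (major 9th) → Bb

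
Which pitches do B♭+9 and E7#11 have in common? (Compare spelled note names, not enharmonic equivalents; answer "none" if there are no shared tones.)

D

B♭+9: B♭ D F♯ A♭ C
E7#11: E G♯ B D A♯
Common to both → D.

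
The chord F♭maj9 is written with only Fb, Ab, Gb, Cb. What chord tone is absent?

The full F♭maj9 chord is Fb, Ab, Cb, Eb, Gb.
Comparing with the voicing, the major 7th (7th) — Eb — is absent.

Eb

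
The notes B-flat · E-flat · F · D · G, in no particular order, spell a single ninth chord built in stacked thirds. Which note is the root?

E-flat

Stacking in thirds gives E-flat – G – B-flat – D – F, so E-flat is the root — E-flat major ninth.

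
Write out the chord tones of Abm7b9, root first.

Ab – Cb – Eb – Gb – Bbb

Root Ab, quality minor seventh flat nine:
Root: Ab
Minor 3rd (3rd): Cb
Perfect 5th (5th): Eb
Minor 7th (7th): Gb
Minor 9th (9th): Bbb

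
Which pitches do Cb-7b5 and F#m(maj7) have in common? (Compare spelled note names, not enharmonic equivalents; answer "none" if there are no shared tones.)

Cb-7b5 = Cb, Ebb, Gbb, Bbb.
F#m(maj7) = F#, A, C#, E#.
Shared: none.

none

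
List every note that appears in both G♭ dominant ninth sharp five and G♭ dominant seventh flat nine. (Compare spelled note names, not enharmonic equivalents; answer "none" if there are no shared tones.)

G♭ dominant ninth sharp five: G♭ B♭ D F♭ A♭
G♭ dominant seventh flat nine: G♭ B♭ D♭ F♭ A𝄫
Common to both → G♭, B♭, F♭.

G♭, B♭, F♭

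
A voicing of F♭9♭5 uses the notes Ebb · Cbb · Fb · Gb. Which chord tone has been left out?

F♭9♭5 = Fb, Ab, Cbb, Ebb, Gb. The voicing lacks the 3rd (major 3rd), Ab.

Ab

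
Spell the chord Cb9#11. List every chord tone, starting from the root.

Cb  Eb  Gb  Bbb  Db  F

Cb9#11: dominant ninth sharp eleven on Cb.
Cb — root
Eb — major 3rd
Gb — perfect 5th
Bbb — minor 7th
Db — major 9th
F — augmented 11th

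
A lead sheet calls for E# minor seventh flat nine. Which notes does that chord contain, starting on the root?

E# minor seventh flat nine is a minor seventh flat nine built on E-sharp.
Root: E-sharp
Minor 3rd (3rd): G-sharp
Perfect 5th (5th): B-sharp
Minor 7th (7th): D-sharp
Minor 9th (9th): F-sharp

E-sharp, G-sharp, B-sharp, D-sharp, F-sharp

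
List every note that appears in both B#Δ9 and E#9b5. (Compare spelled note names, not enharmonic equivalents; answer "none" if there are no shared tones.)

B#Δ9: B# D## F## A## C##
E#9b5: E# G## B D# F##
Common to both → F##.

F##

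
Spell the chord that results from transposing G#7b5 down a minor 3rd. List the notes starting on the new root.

Transposed root: G♯ → E♯ (minor 3rd down). So we spell E♯ dominant seventh flat five:
- root: E♯
- major 3rd: G𝄪
- diminished 5th: B
- minor 7th: D♯

E♯ G𝄪 B D♯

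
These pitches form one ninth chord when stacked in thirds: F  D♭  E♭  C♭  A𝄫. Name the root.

D♭

Stacking in thirds gives D♭ – F – A𝄫 – C♭ – E♭, so D♭ is the root — D♭ dominant ninth flat five.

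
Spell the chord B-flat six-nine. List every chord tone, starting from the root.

B-flat six-nine: six-nine on B-flat.
- root: B-flat
- major 3rd: D
- perfect 5th: F
- major 6th: G
- major 9th: C

B-flat, D, F, G, C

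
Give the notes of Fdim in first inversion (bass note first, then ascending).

In root position, Fdim is F–Ab–Cb.
First inversion puts the third (Ab) in the bass.

Ab, Cb, F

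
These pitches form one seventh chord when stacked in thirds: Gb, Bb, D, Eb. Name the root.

Eb

Arranged so that each adjacent pair is a third by letter name: Eb – Gb – Bb – D.
The bottom of that stack, Eb, is the root (this is Eb minor-major seventh).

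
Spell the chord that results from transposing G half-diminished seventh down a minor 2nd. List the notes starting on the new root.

F# A C E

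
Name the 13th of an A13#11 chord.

F♯

A13#11 is built on A; its 13th is a major 13th above the root.
A sixth above A uses the letter F, and the major 13th above A is F♯.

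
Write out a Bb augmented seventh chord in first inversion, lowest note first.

In root position, Bb augmented seventh is B-flat–D–F-sharp–A-flat.
First inversion puts the third (D) in the bass.

D, F-sharp, A-flat, B-flat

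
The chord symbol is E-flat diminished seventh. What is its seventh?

D-double-flat

Root of E-flat diminished seventh = E-flat. The 7th is a diminished 7th: E-flat up a diminished 7th → D-double-flat.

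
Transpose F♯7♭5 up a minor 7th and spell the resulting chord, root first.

E – G# – Bb – D

Transposed root: F# → E (minor 7th up). So we spell E dominant seventh flat five:
Root: E
Major 3rd (3rd): G#
Diminished 5th (5th): Bb
Minor 7th (7th): D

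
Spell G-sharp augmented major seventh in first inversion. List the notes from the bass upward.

G-sharp augmented major seventh = G#–B#–D##–F##; first inversion → third (B#) lowest.

B# – D## – F## – G#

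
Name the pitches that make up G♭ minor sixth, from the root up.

G♭ minor sixth: minor sixth on G♭.
G♭ — root
B𝄫 — minor 3rd
D♭ — perfect 5th
E♭ — major 6th

G♭, B𝄫, D♭, E♭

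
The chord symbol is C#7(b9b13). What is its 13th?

Root of C#7(b9b13) = C#. The 13th is a minor 13th: C# up a minor 13th → A.

A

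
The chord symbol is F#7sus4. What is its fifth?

F#7sus4 is built on F♯; its 5th is a perfect 5th above the root.
A fifth above F uses the letter C, and the perfect 5th above F♯ is C♯.

C♯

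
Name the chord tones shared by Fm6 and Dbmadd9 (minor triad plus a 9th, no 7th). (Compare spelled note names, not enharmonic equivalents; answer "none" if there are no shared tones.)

Fm6: F Ab C D
Dbmadd9: Db Fb Ab Eb
Common to both → Ab.

Ab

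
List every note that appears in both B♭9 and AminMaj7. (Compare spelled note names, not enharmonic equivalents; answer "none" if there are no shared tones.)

B♭9: Bb D F Ab C
AminMaj7: A C E G#
Common to both → C.

C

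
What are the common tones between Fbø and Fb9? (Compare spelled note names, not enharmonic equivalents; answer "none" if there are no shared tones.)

Fb – Ebb

Fbø: Fb Abb Cbb Ebb
Fb9: Fb Ab Cb Ebb Gb
Common to both → Fb, Ebb.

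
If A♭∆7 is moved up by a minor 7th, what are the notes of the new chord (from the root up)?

A♭ up a minor 7th → G♭. New chord: G♭ major seventh.
- root: G♭
- major 3rd: B♭
- perfect 5th: D♭
- major 7th: F

G♭ – B♭ – D♭ – F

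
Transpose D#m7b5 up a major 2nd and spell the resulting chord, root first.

E#  G#  B  D#

Transposed root: D# → E# (major 2nd up). So we spell E# half-diminished seventh:
root → E#
3rd (minor 3rd) → G#
5th (diminished 5th) → B
7th (minor 7th) → D#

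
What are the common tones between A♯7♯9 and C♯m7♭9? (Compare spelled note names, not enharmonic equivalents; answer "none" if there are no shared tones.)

G♯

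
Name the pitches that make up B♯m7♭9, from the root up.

B# D# F## A# C#

B♯m7♭9 is a minor seventh flat nine built on B#.
B# — root
D# — minor 3rd
F## — perfect 5th
A# — minor 7th
C# — minor 9th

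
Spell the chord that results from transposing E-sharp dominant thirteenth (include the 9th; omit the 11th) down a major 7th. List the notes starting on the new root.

F♯, A♯, C♯, E, G♯, D♯

E♯ down a major 7th → F♯. New chord: F♯ dominant thirteenth.
Root: F♯
Major 3rd (3rd): A♯
Perfect 5th (5th): C♯
Minor 7th (7th): E
Major 9th (9th): G♯
Major 13th (13th): D♯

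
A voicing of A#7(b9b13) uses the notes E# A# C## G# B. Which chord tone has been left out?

F#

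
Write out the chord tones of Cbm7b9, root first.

Cbm7b9 is a minor seventh flat nine built on Cb.
- root: Cb
- minor 3rd: Ebb
- perfect 5th: Gb
- minor 7th: Bbb
- minor 9th: Dbb

Cb  Ebb  Gb  Bbb  Dbb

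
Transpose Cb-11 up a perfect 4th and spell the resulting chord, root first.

Transposed root: C♭ → F♭ (perfect 4th up). So we spell F♭ minor eleventh:
- root: F♭
- minor 3rd: A𝄫
- perfect 5th: C♭
- minor 7th: E𝄫
- major 9th: G♭
- perfect 11th: B𝄫

F♭ A𝄫 C♭ E𝄫 G♭ B𝄫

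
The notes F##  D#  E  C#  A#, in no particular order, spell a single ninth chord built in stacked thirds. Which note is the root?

D#

Stacking in thirds gives D# – F## – A# – C# – E, so D# is the root — D# dominant seventh flat nine.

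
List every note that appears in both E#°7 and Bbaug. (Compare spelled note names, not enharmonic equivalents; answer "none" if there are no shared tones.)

D

E#°7: E♯ G♯ B D
Bbaug: B♭ D F♯
Common to both → D.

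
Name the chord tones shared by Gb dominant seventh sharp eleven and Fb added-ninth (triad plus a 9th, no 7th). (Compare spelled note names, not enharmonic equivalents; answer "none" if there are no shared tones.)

G-flat – F-flat

Gb dominant seventh sharp eleven: G-flat B-flat D-flat F-flat C
Fb added-ninth: F-flat A-flat C-flat G-flat
Common to both → G-flat, F-flat.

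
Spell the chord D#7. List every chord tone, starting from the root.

D# F## A# C#

D#7: dominant seventh on D#.
D# — root
F## — major 3rd
A# — perfect 5th
C# — minor 7th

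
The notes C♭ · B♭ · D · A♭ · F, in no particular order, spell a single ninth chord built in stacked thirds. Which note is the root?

B♭

Arranged so that each adjacent pair is a third by letter name: B♭ – D – F – A♭ – C♭.
The bottom of that stack, B♭, is the root (this is B♭ dominant seventh flat nine).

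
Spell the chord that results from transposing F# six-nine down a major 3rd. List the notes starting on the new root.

Transposed root: F-sharp → D (major 3rd down). So we spell D six-nine:
D — root
F-sharp — major 3rd
A — perfect 5th
B — major 6th
E — major 9th

D  F-sharp  A  B  E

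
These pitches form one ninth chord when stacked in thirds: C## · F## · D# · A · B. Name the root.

Arranged so that each adjacent pair is a third by letter name: B – D# – F## – A – C##.
The bottom of that stack, B, is the root (this is B dominant seventh sharp nine sharp five).

B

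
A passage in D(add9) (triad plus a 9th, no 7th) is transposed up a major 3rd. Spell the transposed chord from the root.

A major 3rd up from D is F#, so the new chord is F# added-ninth.
Root: F#
Major 3rd (3rd): A#
Perfect 5th (5th): C#
Major 9th (9th): G#

F#, A#, C#, G#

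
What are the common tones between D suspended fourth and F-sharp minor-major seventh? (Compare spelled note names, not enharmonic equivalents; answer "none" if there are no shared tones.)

A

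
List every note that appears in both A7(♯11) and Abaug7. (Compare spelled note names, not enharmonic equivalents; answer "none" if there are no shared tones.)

E

A7(♯11): A C# E G D#
Abaug7: Ab C E Gb
Common to both → E.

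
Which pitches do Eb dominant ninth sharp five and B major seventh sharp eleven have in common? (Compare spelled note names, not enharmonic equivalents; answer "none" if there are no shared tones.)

B

Eb dominant ninth sharp five = E-flat, G, B, D-flat, F.
B major seventh sharp eleven = B, D-sharp, F-sharp, A-sharp, E-sharp.
Shared: B.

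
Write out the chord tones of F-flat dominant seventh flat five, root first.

F-flat dominant seventh flat five is a dominant seventh flat five built on Fb.
Root: Fb
Major 3rd (3rd): Ab
Diminished 5th (5th): Cbb
Minor 7th (7th): Ebb

Fb, Ab, Cbb, Ebb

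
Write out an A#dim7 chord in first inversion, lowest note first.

In root position, A#dim7 is A#–C#–E–G.
First inversion puts the third (C#) in the bass.

C#  E  G  A#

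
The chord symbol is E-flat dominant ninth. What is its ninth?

F

E-flat dominant ninth is built on Eb; its 9th is a major 9th above the root.
A second above E uses the letter F, and the major 9th above Eb is F.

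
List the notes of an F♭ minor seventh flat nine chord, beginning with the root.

F♭ minor seventh flat nine is a minor seventh flat nine built on F-flat.
- root: F-flat
- minor 3rd: A-double-flat
- perfect 5th: C-flat
- minor 7th: E-double-flat
- minor 9th: G-double-flat

F-flat A-double-flat C-flat E-double-flat G-double-flat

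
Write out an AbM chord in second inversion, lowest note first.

Eb, Ab, C

AbM = Ab–C–Eb; second inversion → fifth (Eb) lowest.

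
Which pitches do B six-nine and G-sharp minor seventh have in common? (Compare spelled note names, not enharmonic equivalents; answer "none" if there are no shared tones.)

B  D-sharp  F-sharp  G-sharp

B six-nine = B, D-sharp, F-sharp, G-sharp, C-sharp.
G-sharp minor seventh = G-sharp, B, D-sharp, F-sharp.
Shared: B, D-sharp, F-sharp, G-sharp.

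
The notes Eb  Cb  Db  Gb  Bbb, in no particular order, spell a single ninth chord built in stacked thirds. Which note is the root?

Stacking in thirds gives Cb – Eb – Gb – Bbb – Db, so Cb is the root — Cb dominant ninth.

Cb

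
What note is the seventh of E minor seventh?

E minor seventh is built on E; its 7th is a minor 7th above the root.
A seventh above E uses the letter D, and the minor 7th above E is D.

D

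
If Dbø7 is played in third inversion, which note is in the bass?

Cb

Dbø7 = Db–Fb–Abb–Cb. Third inversion → seventh in the bass = Cb.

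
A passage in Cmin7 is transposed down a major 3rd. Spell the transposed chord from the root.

Ab, Cb, Eb, Gb

C down a major 3rd → Ab. New chord: Ab minor seventh.
root → Ab
3rd (minor 3rd) → Cb
5th (perfect 5th) → Eb
7th (minor 7th) → Gb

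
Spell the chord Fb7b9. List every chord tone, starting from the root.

Fb Ab Cb Ebb Gbb

Fb7b9 is a dominant seventh flat nine built on Fb.
- root: Fb
- major 3rd: Ab
- perfect 5th: Cb
- minor 7th: Ebb
- minor 9th: Gbb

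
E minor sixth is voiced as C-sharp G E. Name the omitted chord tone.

B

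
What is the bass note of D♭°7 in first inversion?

D♭°7 in root position is Db–Fb–Abb–Cbb.
First inversion places the third in the bass, which is Fb.

Fb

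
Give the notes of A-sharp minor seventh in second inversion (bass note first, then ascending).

A-sharp minor seventh = A♯–C♯–E♯–G♯; second inversion → fifth (E♯) lowest.

E♯ – G♯ – A♯ – C♯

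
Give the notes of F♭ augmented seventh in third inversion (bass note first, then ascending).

In root position, F♭ augmented seventh is Fb–Ab–C–Ebb.
Third inversion puts the seventh (Ebb) in the bass.

Ebb, Fb, Ab, C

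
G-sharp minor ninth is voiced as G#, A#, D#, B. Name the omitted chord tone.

The full G-sharp minor ninth chord is G#, B, D#, F#, A#.
Comparing with the voicing, the minor 7th (7th) — F# — is absent.

F#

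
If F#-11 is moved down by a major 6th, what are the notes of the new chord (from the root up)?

A, C, E, G, B, D

A major 6th down from F♯ is A, so the new chord is A minor eleventh.
A — root
C — minor 3rd
E — perfect 5th
G — minor 7th
B — major 9th
D — perfect 11th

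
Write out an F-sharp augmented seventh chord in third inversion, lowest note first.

F-sharp augmented seventh = F#–A#–C##–E; third inversion → seventh (E) lowest.

E, F#, A#, C##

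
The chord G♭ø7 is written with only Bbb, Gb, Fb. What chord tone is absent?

G♭ø7 = Gb, Bbb, Dbb, Fb. The voicing lacks the 5th (diminished 5th), Dbb.

Dbb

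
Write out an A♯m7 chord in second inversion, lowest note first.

In root position, A♯m7 is A#–C#–E#–G#.
Second inversion puts the fifth (E#) in the bass.

E#  G#  A#  C#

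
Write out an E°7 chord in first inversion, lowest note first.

G, Bb, Db, E

In root position, E°7 is E–G–Bb–Db.
First inversion puts the third (G) in the bass.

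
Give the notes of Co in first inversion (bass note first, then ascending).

E♭, G♭, C

Co = C–E♭–G♭; first inversion → third (E♭) lowest.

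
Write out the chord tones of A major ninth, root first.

A, C#, E, G#, B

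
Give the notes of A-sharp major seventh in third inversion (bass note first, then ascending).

In root position, A-sharp major seventh is A-sharp–C-double-sharp–E-sharp–G-double-sharp.
Third inversion puts the seventh (G-double-sharp) in the bass.

G-double-sharp A-sharp C-double-sharp E-sharp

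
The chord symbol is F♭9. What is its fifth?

Cb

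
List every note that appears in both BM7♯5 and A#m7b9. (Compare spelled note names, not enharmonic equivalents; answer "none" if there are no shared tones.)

BM7♯5 = B, D#, F##, A#.
A#m7b9 = A#, C#, E#, G#, B.
Shared: B, A#.

B, A#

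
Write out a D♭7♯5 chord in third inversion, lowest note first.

C♭ D♭ F A

In root position, D♭7♯5 is D♭–F–A–C♭.
Third inversion puts the seventh (C♭) in the bass.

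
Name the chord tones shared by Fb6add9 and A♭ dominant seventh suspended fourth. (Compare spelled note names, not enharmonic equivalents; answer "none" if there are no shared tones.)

Ab, Db, Gb

Fb6add9: Fb Ab Cb Db Gb
A♭ dominant seventh suspended fourth: Ab Db Eb Gb
Common to both → Ab, Db, Gb.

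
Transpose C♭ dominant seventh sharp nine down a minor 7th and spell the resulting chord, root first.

D-flat, F, A-flat, C-flat, E

A minor 7th down from C-flat is D-flat, so the new chord is D-flat dominant seventh sharp nine.
Root: D-flat
Major 3rd (3rd): F
Perfect 5th (5th): A-flat
Minor 7th (7th): C-flat
Augmented 9th (9th): E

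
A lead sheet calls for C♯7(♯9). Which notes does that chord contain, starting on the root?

C♯7(♯9): dominant seventh sharp nine on C#.
C# — root
E# — major 3rd
G# — perfect 5th
B — minor 7th
D## — augmented 9th

C# – E# – G# – B – D##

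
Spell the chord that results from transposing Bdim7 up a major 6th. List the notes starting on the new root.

A major 6th up from B is G#, so the new chord is G# diminished seventh.
Root: G#
Minor 3rd (3rd): B
Diminished 5th (5th): D
Diminished 7th (7th): F

G# B D F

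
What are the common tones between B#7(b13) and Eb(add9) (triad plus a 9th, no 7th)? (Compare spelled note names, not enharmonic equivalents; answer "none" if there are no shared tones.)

none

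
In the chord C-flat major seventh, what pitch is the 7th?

B-flat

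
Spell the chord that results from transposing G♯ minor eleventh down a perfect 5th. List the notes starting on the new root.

A perfect 5th down from G♯ is C♯, so the new chord is C♯ minor eleventh.
Root: C♯
Minor 3rd (3rd): E
Perfect 5th (5th): G♯
Minor 7th (7th): B
Major 9th (9th): D♯
Perfect 11th (11th): F♯

C♯  E  G♯  B  D♯  F♯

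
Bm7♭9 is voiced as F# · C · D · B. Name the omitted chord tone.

A

Bm7♭9 = B, D, F#, A, C. The voicing lacks the 7th (minor 7th), A.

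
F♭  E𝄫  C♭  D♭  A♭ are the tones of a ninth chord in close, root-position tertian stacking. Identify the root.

Arranged so that each adjacent pair is a third by letter name: D♭ – F♭ – A♭ – C♭ – E𝄫.
The bottom of that stack, D♭, is the root (this is D♭ minor seventh flat nine).

D♭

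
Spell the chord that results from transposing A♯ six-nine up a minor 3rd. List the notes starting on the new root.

A minor 3rd up from A-sharp is C-sharp, so the new chord is C-sharp six-nine.
Root: C-sharp
Major 3rd (3rd): E-sharp
Perfect 5th (5th): G-sharp
Major 6th (6th): A-sharp
Major 9th (9th): D-sharp

C-sharp, E-sharp, G-sharp, A-sharp, D-sharp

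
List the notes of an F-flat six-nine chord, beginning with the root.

Fb, Ab, Cb, Db, Gb

F-flat six-nine: six-nine on Fb.
root → Fb
3rd (major 3rd) → Ab
5th (perfect 5th) → Cb
6th (major 6th) → Db
9th (major 9th) → Gb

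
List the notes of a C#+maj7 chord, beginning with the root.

C# – E# – G## – B#

Root C#, quality augmented major seventh:
C# — root
E# — major 3rd
G## — augmented 5th
B# — major 7th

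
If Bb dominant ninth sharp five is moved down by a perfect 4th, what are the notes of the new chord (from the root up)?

Bb down a perfect 4th → F. New chord: F dominant ninth sharp five.
Root: F
Major 3rd (3rd): A
Augmented 5th (5th): C#
Minor 7th (7th): Eb
Major 9th (9th): G

F, A, C#, Eb, G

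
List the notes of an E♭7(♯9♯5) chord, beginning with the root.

E♭ – G – B – D♭ – F♯

E♭7(♯9♯5) is a dominant seventh sharp nine sharp five built on E♭.
root → E♭
3rd (major 3rd) → G
5th (augmented 5th) → B
7th (minor 7th) → D♭
9th (augmented 9th) → F♯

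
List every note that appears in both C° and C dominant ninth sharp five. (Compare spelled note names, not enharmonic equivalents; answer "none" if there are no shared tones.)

C°: C E♭ G♭
C dominant ninth sharp five: C E G♯ B♭ D
Common to both → C.

C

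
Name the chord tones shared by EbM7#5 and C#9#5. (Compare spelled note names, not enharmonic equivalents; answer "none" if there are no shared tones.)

EbM7#5: Eb G B D
C#9#5: C# E# G## B D#
Common to both → B.

B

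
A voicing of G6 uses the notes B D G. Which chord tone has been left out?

The full G6 chord is G, B, D, E.
Comparing with the voicing, the major 6th (6th) — E — is absent.

E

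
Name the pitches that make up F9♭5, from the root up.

F, A, Cb, Eb, G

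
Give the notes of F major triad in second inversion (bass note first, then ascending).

C, F, A

In root position, F major triad is F–A–C.
Second inversion puts the fifth (C) in the bass.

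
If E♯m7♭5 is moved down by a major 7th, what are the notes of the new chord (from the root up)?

F♯ – A – C – E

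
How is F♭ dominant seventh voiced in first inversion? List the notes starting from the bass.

F♭ dominant seventh = F-flat–A-flat–C-flat–E-double-flat; first inversion → third (A-flat) lowest.

A-flat, C-flat, E-double-flat, F-flat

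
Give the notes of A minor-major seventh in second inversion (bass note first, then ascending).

E – G# – A – C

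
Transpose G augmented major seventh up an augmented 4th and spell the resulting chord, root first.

C-sharp  E-sharp  G-double-sharp  B-sharp

Transposed root: G → C-sharp (augmented 4th up). So we spell C-sharp augmented major seventh:
Root: C-sharp
Major 3rd (3rd): E-sharp
Augmented 5th (5th): G-double-sharp
Major 7th (7th): B-sharp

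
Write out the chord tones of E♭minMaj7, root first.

Eb Gb Bb D

E♭minMaj7: minor-major seventh on Eb.
root → Eb
3rd (minor 3rd) → Gb
5th (perfect 5th) → Bb
7th (major 7th) → D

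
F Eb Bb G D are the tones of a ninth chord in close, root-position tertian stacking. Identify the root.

Arranged so that each adjacent pair is a third by letter name: Eb – G – Bb – D – F.
The bottom of that stack, Eb, is the root (this is Eb major ninth).

Eb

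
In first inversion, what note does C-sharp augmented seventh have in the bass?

C-sharp augmented seventh = C♯–E♯–G𝄪–B. First inversion → third in the bass = E♯.

E♯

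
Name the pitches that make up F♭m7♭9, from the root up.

F♭m7♭9 is a minor seventh flat nine built on Fb.
Root: Fb
Minor 3rd (3rd): Abb
Perfect 5th (5th): Cb
Minor 7th (7th): Ebb
Minor 9th (9th): Gbb

Fb, Abb, Cb, Ebb, Gbb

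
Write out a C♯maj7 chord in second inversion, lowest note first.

C♯maj7 = C#–E#–G#–B#; second inversion → fifth (G#) lowest.

G#  B#  C#  E#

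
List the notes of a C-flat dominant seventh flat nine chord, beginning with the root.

C-flat  E-flat  G-flat  B-double-flat  D-double-flat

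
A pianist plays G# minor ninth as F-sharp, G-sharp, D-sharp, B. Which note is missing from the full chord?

A-sharp

G# minor ninth = G-sharp, B, D-sharp, F-sharp, A-sharp. The voicing lacks the 9th (major 9th), A-sharp.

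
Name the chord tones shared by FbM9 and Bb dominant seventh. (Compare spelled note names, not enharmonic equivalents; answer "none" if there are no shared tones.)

Ab

FbM9: Fb Ab Cb Eb Gb
Bb dominant seventh: Bb D F Ab
Common to both → Ab.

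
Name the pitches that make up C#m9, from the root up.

C#m9: minor ninth on C♯.
C♯ — root
E — minor 3rd
G♯ — perfect 5th
B — minor 7th
D♯ — major 9th

C♯, E, G♯, B, D♯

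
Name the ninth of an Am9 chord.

Am9 is built on A; its 9th is a major 9th above the root.
A second above A uses the letter B, and the major 9th above A is B.

B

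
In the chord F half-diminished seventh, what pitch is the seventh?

Root of F half-diminished seventh = F. The 7th is a minor 7th: F up a minor 7th → Eb.

Eb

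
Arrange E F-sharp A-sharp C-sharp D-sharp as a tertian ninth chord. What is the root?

Arranged so that each adjacent pair is a third by letter name: D-sharp – F-sharp – A-sharp – C-sharp – E.
The bottom of that stack, D-sharp, is the root (this is D-sharp minor seventh flat nine).

D-sharp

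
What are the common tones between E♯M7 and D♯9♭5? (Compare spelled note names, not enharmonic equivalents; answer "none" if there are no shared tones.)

E♯M7: E# G## B# D##
D♯9♭5: D# F## A C# E#
Common to both → E#.

E#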